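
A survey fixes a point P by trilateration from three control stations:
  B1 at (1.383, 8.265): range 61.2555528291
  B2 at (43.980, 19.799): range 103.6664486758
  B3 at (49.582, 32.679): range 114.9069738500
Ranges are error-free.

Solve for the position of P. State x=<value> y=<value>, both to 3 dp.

eq1: (x − 1.383)² + (y − 8.265)² = 61.2555528291²
eq2: (x − 43.980)² + (y − 19.799)² = 103.6664486758²
eq3: (x − 49.582)² + (y − 32.679)² = 114.9069738500²
eq3−eq1, eq3−eq2 (x²,y² cancel):
  -96.398·x − 48.828·y = 5995.301036
  -11.204·x − 25.760·y = 1256.829094
det = -96.398·-25.760 − -48.828·-11.204 = 1936.143568
x = (5995.301036·-25.760 − -48.828·1256.829094) / 1936.143568 = -48.070043
y = (-96.398·1256.829094 − 5995.301036·-11.204) / 1936.143568 = -27.882467

x=-48.070 y=-27.882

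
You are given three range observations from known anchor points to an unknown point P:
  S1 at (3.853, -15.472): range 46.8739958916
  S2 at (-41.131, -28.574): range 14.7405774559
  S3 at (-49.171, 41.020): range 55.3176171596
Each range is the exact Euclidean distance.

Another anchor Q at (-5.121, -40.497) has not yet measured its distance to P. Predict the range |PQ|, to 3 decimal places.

eq1: (x − 3.853)² + (y + 15.472)² = 46.8739958916²
eq2: (x + 41.131)² + (y + 28.574)² = 14.7405774559²
eq3: (x + 49.171)² + (y − 41.020)² = 55.3176171596²
eq3−eq2, eq3−eq1 (x²,y² cancel):
  16.080·x − 139.188·y = 1250.559140
  106.048·x − 112.984·y = -2983.331971
det = 16.080·-112.984 − -139.188·106.048 = 12943.826304
x = (1250.559140·-112.984 − -139.188·-2983.331971) / 12943.826304 = -42.996342
y = (16.080·-2983.331971 − 1250.559140·106.048) / 12943.826304 = -13.951923
|P − Q| = √((-42.996342 − -5.121)² + (-13.951923 − -40.497)²) = 46.251299

46.251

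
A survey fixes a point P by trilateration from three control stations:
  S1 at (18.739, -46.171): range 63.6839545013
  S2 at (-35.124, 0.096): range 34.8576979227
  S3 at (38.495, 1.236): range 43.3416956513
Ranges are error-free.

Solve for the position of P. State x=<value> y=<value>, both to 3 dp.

x=-3.022 y=13.680

eq1: (x − 18.739)² + (y + 46.171)² = 63.6839545013²
eq2: (x + 35.124)² + (y − 0.096)² = 34.8576979227²
eq3: (x − 38.495)² + (y − 1.236)² = 43.3416956513²
eq2−eq1, eq2−eq3 (x²,y² cancel):
  107.726·x − 92.534·y = -1591.380186
  147.238·x + 2.280·y = -413.755348
det = 107.726·2.280 − -92.534·147.238 = 13870.136372
x = (-1591.380186·2.280 − -92.534·-413.755348) / 13870.136372 = -3.021945
y = (107.726·-413.755348 − -1591.380186·147.238) / 13870.136372 = 13.679709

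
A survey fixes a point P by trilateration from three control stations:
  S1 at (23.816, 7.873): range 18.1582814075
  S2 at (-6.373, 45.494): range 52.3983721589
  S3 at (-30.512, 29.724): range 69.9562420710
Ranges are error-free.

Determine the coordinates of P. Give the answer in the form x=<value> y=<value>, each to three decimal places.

eq1: (x − 23.816)² + (y − 7.873)² = 18.1582814075²
eq2: (x + 6.373)² + (y − 45.494)² = 52.3983721589²
eq3: (x + 30.512)² + (y − 29.724)² = 69.9562420710²
eq2−eq3, eq2−eq1 (x²,y² cancel):
  -48.278·x − 31.540·y = -2444.107245
  60.378·x − 75.242·y = 934.733041
det = -48.278·-75.242 − -31.540·60.378 = 5536.855396
x = (-2444.107245·-75.242 − -31.540·934.733041) / 5536.855396 = 38.538301
y = (-48.278·934.733041 − -2444.107245·60.378) / 5536.855396 = 18.502066

x=38.538 y=18.502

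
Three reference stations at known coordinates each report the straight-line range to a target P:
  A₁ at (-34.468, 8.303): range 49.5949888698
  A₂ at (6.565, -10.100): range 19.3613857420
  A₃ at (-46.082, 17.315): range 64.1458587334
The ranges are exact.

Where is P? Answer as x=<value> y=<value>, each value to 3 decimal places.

x=-0.720 y=-28.039

eq1: (x + 34.468)² + (y − 8.303)² = 49.5949888698²
eq2: (x − 6.565)² + (y + 10.100)² = 19.3613857420²
eq3: (x + 46.082)² + (y − 17.315)² = 64.1458587334²
eq1−eq3, eq1−eq2 (x²,y² cancel):
  -23.228·x + 18.024·y = -488.651156
  82.066·x − 36.806·y = 972.926055
det = -23.228·-36.806 − 18.024·82.066 = -624.227816
x = (-488.651156·-36.806 − 18.024·972.926055) / -624.227816 = -0.719730
y = (-23.228·972.926055 − -488.651156·82.066) / -624.227816 = -28.038673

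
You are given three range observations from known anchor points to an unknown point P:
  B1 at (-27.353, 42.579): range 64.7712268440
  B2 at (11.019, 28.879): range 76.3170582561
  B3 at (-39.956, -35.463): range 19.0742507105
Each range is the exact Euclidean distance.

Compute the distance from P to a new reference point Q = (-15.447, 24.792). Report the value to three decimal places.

54.671

eq1: (x + 27.353)² + (y − 42.579)² = 64.7712268440²
eq2: (x − 11.019)² + (y − 28.879)² = 76.3170582561²
eq3: (x + 39.956)² + (y + 35.463)² = 19.0742507105²
eq1−eq2, eq1−eq3 (x²,y² cancel):
  76.744·x − 27.400·y = -3234.724402
  -25.206·x − 156.084·y = 4124.433242
det = 76.744·-156.084 − -27.400·-25.206 = -12669.154896
x = (-3234.724402·-156.084 − -27.400·4124.433242) / -12669.154896 = -48.771856
y = (76.744·4124.433242 − -3234.724402·-25.206) / -12669.154896 = -18.548281
|P − Q| = √((-48.771856 − -15.447)² + (-18.548281 − 24.792)²) = 54.671070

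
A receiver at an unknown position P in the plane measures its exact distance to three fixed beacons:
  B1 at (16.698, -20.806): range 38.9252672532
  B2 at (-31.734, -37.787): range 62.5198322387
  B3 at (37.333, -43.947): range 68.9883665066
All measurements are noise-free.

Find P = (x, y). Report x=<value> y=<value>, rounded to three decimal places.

x=1.632 y=15.085

eq1: (x − 16.698)² + (y + 20.806)² = 38.9252672532²
eq2: (x + 31.734)² + (y + 37.787)² = 62.5198322387²
eq3: (x − 37.333)² + (y + 43.947)² = 68.9883665066²
eq2−eq3, eq2−eq1 (x²,y² cancel):
  138.134·x − 12.320·y = 39.522283
  96.864·x + 33.962·y = 670.361707
det = 138.134·33.962 − -12.320·96.864 = 5884.671388
x = (39.522283·33.962 − -12.320·670.361707) / 5884.671388 = 1.631546
y = (138.134·670.361707 − 39.522283·96.864) / 5884.671388 = 15.085202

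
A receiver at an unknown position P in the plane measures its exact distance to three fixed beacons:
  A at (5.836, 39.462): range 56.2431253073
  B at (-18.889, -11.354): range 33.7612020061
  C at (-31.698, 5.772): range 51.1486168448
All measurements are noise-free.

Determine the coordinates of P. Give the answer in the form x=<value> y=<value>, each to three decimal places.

eq1: (x − 5.836)² + (y − 39.462)² = 56.2431253073²
eq2: (x + 18.889)² + (y + 11.354)² = 33.7612020061²
eq3: (x + 31.698)² + (y − 5.772)² = 51.1486168448²
eq3−eq2, eq3−eq1 (x²,y² cancel):
  25.618·x − 34.252·y = 923.990693
  75.068·x + 67.380·y = 6.121013
det = 25.618·67.380 − -34.252·75.068 = 4297.369976
x = (923.990693·67.380 − -34.252·6.121013) / 4297.369976 = 14.536368
y = (25.618·6.121013 − 923.990693·75.068) / 4297.369976 = -16.104112

x=14.536 y=-16.104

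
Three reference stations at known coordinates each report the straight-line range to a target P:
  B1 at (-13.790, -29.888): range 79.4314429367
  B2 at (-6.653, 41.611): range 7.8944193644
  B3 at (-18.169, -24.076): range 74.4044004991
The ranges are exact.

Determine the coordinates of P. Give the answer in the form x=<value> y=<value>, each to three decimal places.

eq1: (x + 13.790)² + (y + 29.888)² = 79.4314429367²
eq2: (x + 6.653)² + (y − 41.611)² = 7.8944193644²
eq3: (x + 18.169)² + (y + 24.076)² = 74.4044004991²
eq2−eq3, eq2−eq1 (x²,y² cancel):
  -23.032·x − 131.374·y = -6339.664350
  -14.274·x − 142.998·y = -6939.313356
det = -23.032·-142.998 − -131.374·-14.274 = 1418.297460
x = (-6339.664350·-142.998 − -131.374·-6939.313356) / 1418.297460 = -3.586011
y = (-23.032·-6939.313356 − -6339.664350·-14.274) / 1418.297460 = 48.885300

x=-3.586 y=48.885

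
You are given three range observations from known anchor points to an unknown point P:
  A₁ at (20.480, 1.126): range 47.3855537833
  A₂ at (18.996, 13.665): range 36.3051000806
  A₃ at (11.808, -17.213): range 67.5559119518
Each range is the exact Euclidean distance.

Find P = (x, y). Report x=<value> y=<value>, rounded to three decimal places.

x=35.119 y=46.194

eq1: (x − 20.480)² + (y − 1.126)² = 47.3855537833²
eq2: (x − 18.996)² + (y − 13.665)² = 36.3051000806²
eq3: (x − 11.808)² + (y + 17.213)² = 67.5559119518²
eq3−eq2, eq3−eq1 (x²,y² cancel):
  14.376·x + 61.756·y = 3357.604956
  17.344·x + 36.678·y = 2303.392575
det = 14.376·36.678 − 61.756·17.344 = -543.813136
x = (3357.604956·36.678 − 61.756·2303.392575) / -543.813136 = 35.118823
y = (14.376·2303.392575 − 3357.604956·17.344) / -543.813136 = 46.193678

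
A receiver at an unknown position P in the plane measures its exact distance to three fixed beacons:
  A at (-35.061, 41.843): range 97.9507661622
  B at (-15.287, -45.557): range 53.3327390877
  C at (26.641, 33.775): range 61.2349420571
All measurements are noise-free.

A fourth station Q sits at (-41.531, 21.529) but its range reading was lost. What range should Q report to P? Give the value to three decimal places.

eq1: (x + 35.061)² + (y − 41.843)² = 97.9507661622²
eq2: (x + 15.287)² + (y + 45.557)² = 53.3327390877²
eq3: (x − 26.641)² + (y − 33.775)² = 61.2349420571²
eq2−eq3, eq2−eq1 (x²,y² cancel):
  83.856·x + 158.664·y = -1363.976182
  -39.548·x + 174.800·y = -6078.993781
det = 83.856·174.800 − 158.664·-39.548 = 20932.872672
x = (-1363.976182·174.800 − 158.664·-6078.993781) / 20932.872672 = 34.686803
y = (83.856·-6078.993781 − -1363.976182·-39.548) / 20932.872672 = -26.929062
|P − Q| = √((34.686803 − -41.531)² + (-26.929062 − 21.529)²) = 90.317979

90.318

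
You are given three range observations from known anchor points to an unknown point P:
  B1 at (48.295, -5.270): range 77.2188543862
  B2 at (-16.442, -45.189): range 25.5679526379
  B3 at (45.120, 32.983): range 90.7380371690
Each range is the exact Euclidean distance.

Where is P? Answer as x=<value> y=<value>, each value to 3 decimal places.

eq1: (x − 48.295)² + (y + 5.270)² = 77.2188543862²
eq2: (x + 16.442)² + (y + 45.189)² = 25.5679526379²
eq3: (x − 45.120)² + (y − 32.983)² = 90.7380371690²
eq2−eq1, eq2−eq3 (x²,y² cancel):
  129.474·x + 79.838·y = -5261.236431
  123.124·x + 156.344·y = -6768.363583
det = 129.474·156.344 − 79.838·123.124 = 10412.509144
x = (-5261.236431·156.344 − 79.838·-6768.363583) / 10412.509144 = -27.101070
y = (129.474·-6768.363583 − -5261.236431·123.124) / 10412.509144 = -21.948853

x=-27.101 y=-21.949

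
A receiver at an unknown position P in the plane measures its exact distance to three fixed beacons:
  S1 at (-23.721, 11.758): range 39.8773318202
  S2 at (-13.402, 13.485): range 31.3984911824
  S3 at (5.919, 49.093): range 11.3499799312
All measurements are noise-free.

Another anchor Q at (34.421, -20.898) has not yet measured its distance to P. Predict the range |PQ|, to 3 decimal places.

eq1: (x + 23.721)² + (y − 11.758)² = 39.8773318202²
eq2: (x + 13.402)² + (y − 13.485)² = 31.3984911824²
eq3: (x − 5.919)² + (y − 49.093)² = 11.3499799312²
eq3−eq2, eq3−eq1 (x²,y² cancel):
  -38.642·x − 71.216·y = -2940.741585
  -59.280·x − 74.670·y = -3205.600354
det = -38.642·-74.670 − -71.216·-59.280 = -1336.286340
x = (-2940.741585·-74.670 − -71.216·-3205.600354) / -1336.286340 = 6.514218
y = (-38.642·-3205.600354 − -2940.741585·-59.280) / -1336.286340 = 37.758638
|P − Q| = √((6.514218 − 34.421)² + (37.758638 − -20.898)²) = 64.956829

64.957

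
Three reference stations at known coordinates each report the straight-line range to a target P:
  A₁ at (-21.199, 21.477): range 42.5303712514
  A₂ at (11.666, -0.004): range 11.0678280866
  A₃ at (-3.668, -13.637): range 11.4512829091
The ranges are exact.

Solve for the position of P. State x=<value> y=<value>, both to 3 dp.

eq1: (x + 21.199)² + (y − 21.477)² = 42.5303712514²
eq2: (x − 11.666)² + (y + 0.004)² = 11.0678280866²
eq3: (x + 3.668)² + (y + 13.637)² = 11.4512829091²
eq2−eq1, eq2−eq3 (x²,y² cancel):
  -65.730·x + 42.962·y = -911.772102
  -30.668·x − 27.266·y = 54.691359
det = -65.730·-27.266 − 42.962·-30.668 = 3109.752796
x = (-911.772102·-27.266 − 42.962·54.691359) / 3109.752796 = 7.238752
y = (-65.730·54.691359 − -911.772102·-30.668) / 3109.752796 = -10.147781

x=7.239 y=-10.148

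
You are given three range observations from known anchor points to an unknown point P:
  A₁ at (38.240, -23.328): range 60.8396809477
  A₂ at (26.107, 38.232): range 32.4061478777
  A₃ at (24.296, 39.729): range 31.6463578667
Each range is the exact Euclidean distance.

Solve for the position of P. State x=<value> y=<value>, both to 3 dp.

x=-2.076 y=22.236

eq1: (x − 38.240)² + (y + 23.328)² = 60.8396809477²
eq2: (x − 26.107)² + (y − 38.232)² = 32.4061478777²
eq3: (x − 24.296)² + (y − 39.729)² = 31.6463578667²
eq3−eq2, eq3−eq1 (x²,y² cancel):
  3.622·x − 2.994·y = -74.094238
  27.888·x − 126.114·y = -2862.170685
det = 3.622·-126.114 − -2.994·27.888 = -373.288236
x = (-74.094238·-126.114 − -2.994·-2862.170685) / -373.288236 = -2.076095
y = (3.622·-2862.170685 − -74.094238·27.888) / -373.288236 = 22.236013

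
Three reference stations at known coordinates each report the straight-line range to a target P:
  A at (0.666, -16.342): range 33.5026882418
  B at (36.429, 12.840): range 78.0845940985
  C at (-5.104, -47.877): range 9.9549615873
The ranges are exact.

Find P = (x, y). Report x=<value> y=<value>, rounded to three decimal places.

eq1: (x − 0.666)² + (y + 16.342)² = 33.5026882418²
eq2: (x − 36.429)² + (y − 12.840)² = 78.0845940985²
eq3: (x + 5.104)² + (y + 47.877)² = 9.9549615873²
eq1−eq3, eq1−eq2 (x²,y² cancel):
  -11.540·x − 63.070·y = 3074.082284
  71.526·x + 58.364·y = -3750.340595
det = -11.540·58.364 − -63.070·71.526 = 3837.624260
x = (3074.082284·58.364 − -63.070·-3750.340595) / 3837.624260 = -14.883751
y = (-11.540·-3750.340595 − 3074.082284·71.526) / 3837.624260 = -46.017501

x=-14.884 y=-46.018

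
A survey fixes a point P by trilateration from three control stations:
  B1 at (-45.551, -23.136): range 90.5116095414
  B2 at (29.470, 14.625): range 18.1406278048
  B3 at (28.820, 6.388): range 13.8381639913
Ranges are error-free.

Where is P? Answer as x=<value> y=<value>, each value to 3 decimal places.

x=41.636 y=1.169

eq1: (x + 45.551)² + (y + 23.136)² = 90.5116095414²
eq2: (x − 29.470)² + (y − 14.625)² = 18.1406278048²
eq3: (x − 28.820)² + (y − 6.388)² = 13.8381639913²
eq3−eq2, eq3−eq1 (x²,y² cancel):
  1.300·x + 16.474·y = 73.384987
  -148.742·x − 59.048·y = -6262.087526
det = 1.300·-59.048 − 16.474·-148.742 = 2373.613308
x = (73.384987·-59.048 − 16.474·-6262.087526) / 2373.613308 = 41.636265
y = (1.300·-6262.087526 − 73.384987·-148.742) / 2373.613308 = 1.168984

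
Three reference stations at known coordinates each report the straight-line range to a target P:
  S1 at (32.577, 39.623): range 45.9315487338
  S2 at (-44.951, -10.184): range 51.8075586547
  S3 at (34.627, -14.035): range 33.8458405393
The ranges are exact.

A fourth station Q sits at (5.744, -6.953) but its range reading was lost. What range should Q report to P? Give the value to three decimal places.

9.692

eq1: (x − 32.577)² + (y − 39.623)² = 45.9315487338²
eq2: (x + 44.951)² + (y + 10.184)² = 51.8075586547²
eq3: (x − 34.627)² + (y + 14.035)² = 33.8458405393²
eq3−eq1, eq3−eq2 (x²,y² cancel):
  -4.100·x + 107.316·y = 271.066457
  -159.156·x + 7.702·y = -810.186309
det = -4.100·7.702 − 107.316·-159.156 = 17048.407096
x = (271.066457·7.702 − 107.316·-810.186309) / 17048.407096 = 5.222406
y = (-4.100·-810.186309 − 271.066457·-159.156) / 17048.407096 = 2.725393
|P − Q| = √((5.222406 − 5.744)² + (2.725393 − -6.953)²) = 9.692438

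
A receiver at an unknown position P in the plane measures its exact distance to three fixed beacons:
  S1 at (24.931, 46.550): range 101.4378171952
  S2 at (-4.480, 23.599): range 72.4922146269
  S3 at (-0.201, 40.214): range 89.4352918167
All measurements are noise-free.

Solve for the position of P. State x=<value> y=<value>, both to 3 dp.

x=-10.003 y=-48.682

eq1: (x − 24.931)² + (y − 46.550)² = 101.4378171952²
eq2: (x + 4.480)² + (y − 23.599)² = 72.4922146269²
eq3: (x + 0.201)² + (y − 40.214)² = 89.4352918167²
eq2−eq3, eq2−eq1 (x²,y² cancel):
  8.558·x + 33.230·y = -1703.327245
  58.822·x + 45.902·y = -2823.035516
det = 8.558·45.902 − 33.230·58.822 = -1561.825744
x = (-1703.327245·45.902 − 33.230·-2823.035516) / -1561.825744 = -10.003256
y = (8.558·-2823.035516 − -1703.327245·58.822) / -1561.825744 = -48.682497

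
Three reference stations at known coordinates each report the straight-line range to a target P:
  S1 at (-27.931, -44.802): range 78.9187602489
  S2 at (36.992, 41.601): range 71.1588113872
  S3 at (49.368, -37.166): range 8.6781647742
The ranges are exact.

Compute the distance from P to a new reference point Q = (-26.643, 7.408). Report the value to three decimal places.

83.984

eq1: (x + 27.931)² + (y + 44.802)² = 78.9187602489²
eq2: (x − 36.992)² + (y − 41.601)² = 71.1588113872²
eq3: (x − 49.368)² + (y + 37.166)² = 8.6781647742²
eq3−eq1, eq3−eq2 (x²,y² cancel):
  -154.598·x − 15.272·y = -7184.011190
  -24.752·x + 157.534·y = -5707.725609
det = -154.598·157.534 − -15.272·-24.752 = -24732.453876
x = (-7184.011190·157.534 − -15.272·-5707.725609) / -24732.453876 = 49.283197
y = (-154.598·-5707.725609 − -7184.011190·-24.752) / -24732.453876 = -28.488250
|P − Q| = √((49.283197 − -26.643)² + (-28.488250 − 7.408)²) = 83.984095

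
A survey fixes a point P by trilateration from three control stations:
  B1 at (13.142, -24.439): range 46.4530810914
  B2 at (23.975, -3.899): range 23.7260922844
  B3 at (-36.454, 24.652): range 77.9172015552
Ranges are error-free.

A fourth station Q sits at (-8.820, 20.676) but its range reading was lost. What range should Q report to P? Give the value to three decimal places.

eq1: (x − 13.142)² + (y + 24.439)² = 46.4530810914²
eq2: (x − 23.975)² + (y + 3.899)² = 23.7260922844²
eq3: (x + 36.454)² + (y − 24.652)² = 77.9172015552²
eq3−eq1, eq3−eq2 (x²,y² cancel):
  99.192·x − 98.182·y = 2746.563220
  120.858·x − 57.102·y = 4161.550449
det = 99.192·-57.102 − -98.182·120.858 = 6202.018572
x = (2746.563220·-57.102 − -98.182·4161.550449) / 6202.018572 = 40.592444
y = (99.192·4161.550449 − 2746.563220·120.858) / 6202.018572 = 13.035816
|P − Q| = √((40.592444 − -8.820)² + (13.035816 − 20.676)²) = 49.999621

50.000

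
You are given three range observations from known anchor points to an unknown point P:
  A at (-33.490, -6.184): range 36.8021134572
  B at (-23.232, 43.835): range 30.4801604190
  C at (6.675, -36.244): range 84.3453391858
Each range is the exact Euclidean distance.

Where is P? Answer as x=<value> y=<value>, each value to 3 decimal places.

x=-48.820 y=27.273

eq1: (x + 33.490)² + (y + 6.184)² = 36.8021134572²
eq2: (x + 23.232)² + (y − 43.835)² = 30.4801604190²
eq3: (x − 6.675)² + (y + 36.244)² = 84.3453391858²
eq2−eq3, eq2−eq1 (x²,y² cancel):
  59.814·x − 160.158·y = -7288.145951
  -20.516·x − 100.038·y = -1726.766469
det = 59.814·-100.038 − -160.158·-20.516 = -9269.474460
x = (-7288.145951·-100.038 − -160.158·-1726.766469) / -9269.474460 = -48.820036
y = (59.814·-1726.766469 − -7288.145951·-20.516) / -9269.474460 = 27.273220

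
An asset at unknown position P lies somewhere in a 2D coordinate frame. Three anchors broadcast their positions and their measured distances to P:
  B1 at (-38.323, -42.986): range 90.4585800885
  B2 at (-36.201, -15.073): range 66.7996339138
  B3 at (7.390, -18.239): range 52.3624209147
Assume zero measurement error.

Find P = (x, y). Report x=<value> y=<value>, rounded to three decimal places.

x=9.014 y=34.098

eq1: (x + 38.323)² + (y + 42.986)² = 90.4585800885²
eq2: (x + 36.201)² + (y + 15.073)² = 66.7996339138²
eq3: (x − 7.390)² + (y + 18.239)² = 52.3624209147²
eq3−eq1, eq3−eq2 (x²,y² cancel):
  -91.426·x − 49.494·y = -2511.756284
  -87.182·x + 6.332·y = -569.933458
det = -91.426·6.332 − -49.494·-87.182 = -4893.895340
x = (-2511.756284·6.332 − -49.494·-569.933458) / -4893.895340 = 9.013827
y = (-91.426·-569.933458 − -2511.756284·-87.182) / -4893.895340 = 34.098236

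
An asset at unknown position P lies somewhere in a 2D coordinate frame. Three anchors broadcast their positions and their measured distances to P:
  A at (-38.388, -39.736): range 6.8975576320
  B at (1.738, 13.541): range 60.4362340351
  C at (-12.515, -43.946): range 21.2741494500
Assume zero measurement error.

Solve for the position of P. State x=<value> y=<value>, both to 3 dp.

x=-32.384 y=-36.341

eq1: (x + 38.388)² + (y + 39.736)² = 6.8975576320²
eq2: (x − 1.738)² + (y − 13.541)² = 60.4362340351²
eq3: (x + 12.515)² + (y + 43.946)² = 21.2741494500²
eq3−eq2, eq3−eq1 (x²,y² cancel):
  28.506·x + 114.974·y = -5101.445766
  -51.746·x + 8.420·y = 1369.725233
det = 28.506·8.420 − 114.974·-51.746 = 6189.465124
x = (-5101.445766·8.420 − 114.974·1369.725233) / 6189.465124 = -32.383568
y = (28.506·1369.725233 − -5101.445766·-51.746) / 6189.465124 = -36.341432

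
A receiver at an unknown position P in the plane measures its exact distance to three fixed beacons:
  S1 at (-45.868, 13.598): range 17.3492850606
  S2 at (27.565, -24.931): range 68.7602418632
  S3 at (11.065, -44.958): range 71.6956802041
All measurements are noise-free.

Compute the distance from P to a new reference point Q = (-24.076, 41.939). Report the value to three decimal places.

27.514

eq1: (x + 45.868)² + (y − 13.598)² = 17.3492850606²
eq2: (x − 27.565)² + (y + 24.931)² = 68.7602418632²
eq3: (x − 11.065)² + (y + 44.958)² = 71.6956802041²
eq1−eq3, eq1−eq2 (x²,y² cancel):
  113.866·x − 117.112·y = -4984.395907
  146.866·x − 77.058·y = -5334.368211
det = 113.866·-77.058 − -117.112·146.866 = 8425.484764
x = (-4984.395907·-77.058 − -117.112·-5334.368211) / 8425.484764 = -28.559894
y = (113.866·-5334.368211 − -4984.395907·146.866) / 8425.484764 = 14.792635
|P − Q| = √((-28.559894 − -24.076)² + (14.792635 − 41.939)²) = 27.514186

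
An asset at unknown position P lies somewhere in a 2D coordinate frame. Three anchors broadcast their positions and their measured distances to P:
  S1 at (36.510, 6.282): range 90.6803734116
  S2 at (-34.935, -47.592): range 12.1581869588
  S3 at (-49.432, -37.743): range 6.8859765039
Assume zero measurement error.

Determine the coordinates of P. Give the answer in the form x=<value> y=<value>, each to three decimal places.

x=-42.556 y=-38.119

eq1: (x − 36.510)² + (y − 6.282)² = 90.6803734116²
eq2: (x + 34.935)² + (y + 47.592)² = 12.1581869588²
eq3: (x + 49.432)² + (y + 37.743)² = 6.8859765039²
eq3−eq2, eq3−eq1 (x²,y² cancel):
  28.994·x − 19.698·y = -483.008822
  171.884·x + 88.050·y = -10671.126499
det = 28.994·88.050 − -19.698·171.884 = 5938.692732
x = (-483.008822·88.050 − -19.698·-10671.126499) / 5938.692732 = -42.556298
y = (28.994·-10671.126499 − -483.008822·171.884) / 5938.692732 = -38.119021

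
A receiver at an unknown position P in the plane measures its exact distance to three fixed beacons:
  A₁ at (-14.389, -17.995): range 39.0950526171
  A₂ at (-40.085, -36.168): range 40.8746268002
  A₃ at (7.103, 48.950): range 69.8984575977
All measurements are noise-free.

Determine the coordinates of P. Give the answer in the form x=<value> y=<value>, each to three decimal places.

eq1: (x + 14.389)² + (y + 17.995)² = 39.0950526171²
eq2: (x + 40.085)² + (y + 36.168)² = 40.8746268002²
eq3: (x − 7.103)² + (y − 48.950)² = 69.8984575977²
eq1−eq2, eq1−eq3 (x²,y² cancel):
  -51.392·x − 36.346·y = 2241.756126
  42.984·x + 133.890·y = -1441.679472
det = -51.392·133.890 − -36.346·42.984 = -5318.578416
x = (2241.756126·133.890 − -36.346·-1441.679472) / -5318.578416 = -46.581892
y = (-51.392·-1441.679472 − 2241.756126·42.984) / -5318.578416 = 4.186994

x=-46.582 y=4.187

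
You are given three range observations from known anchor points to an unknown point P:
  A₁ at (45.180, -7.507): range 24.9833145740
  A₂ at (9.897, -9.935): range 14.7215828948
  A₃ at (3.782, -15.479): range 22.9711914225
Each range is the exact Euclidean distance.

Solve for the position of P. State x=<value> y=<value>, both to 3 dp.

x=21.199 y=-0.502

eq1: (x − 45.180)² + (y + 7.507)² = 24.9833145740²
eq2: (x − 9.897)² + (y + 9.935)² = 14.7215828948²
eq3: (x − 3.782)² + (y + 15.479)² = 22.9711914225²
eq3−eq2, eq3−eq1 (x²,y² cancel):
  12.230·x + 11.088·y = 253.702501
  82.796·x + 15.944·y = 1747.194112
det = 12.230·15.944 − 11.088·82.796 = -723.046928
x = (253.702501·15.944 − 11.088·1747.194112) / -723.046928 = 21.198978
y = (12.230·1747.194112 − 253.702501·82.796) / -723.046928 = -0.501533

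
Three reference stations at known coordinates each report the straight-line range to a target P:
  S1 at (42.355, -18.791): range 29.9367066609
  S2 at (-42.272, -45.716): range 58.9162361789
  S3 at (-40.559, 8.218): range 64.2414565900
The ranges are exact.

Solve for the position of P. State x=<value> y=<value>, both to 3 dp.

eq1: (x − 42.355)² + (y + 18.791)² = 29.9367066609²
eq2: (x + 42.272)² + (y + 45.716)² = 58.9162361789²
eq3: (x + 40.559)² + (y − 8.218)² = 64.2414565900²
eq2−eq1, eq2−eq3 (x²,y² cancel):
  169.254·x + 53.850·y = 845.089546
  3.426·x + 107.868·y = -2820.148494
det = 169.254·107.868 − 53.850·3.426 = 18072.600372
x = (845.089546·107.868 − 53.850·-2820.148494) / 18072.600372 = 13.447047
y = (169.254·-2820.148494 − 845.089546·3.426) / 18072.600372 = -26.571533

x=13.447 y=-26.572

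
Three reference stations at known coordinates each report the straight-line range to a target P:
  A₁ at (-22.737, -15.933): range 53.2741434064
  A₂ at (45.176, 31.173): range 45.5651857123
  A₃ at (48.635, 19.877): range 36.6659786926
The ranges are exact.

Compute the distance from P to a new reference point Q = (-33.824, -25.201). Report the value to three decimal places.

eq1: (x + 22.737)² + (y + 15.933)² = 53.2741434064²
eq2: (x − 45.176)² + (y − 31.173)² = 45.5651857123²
eq3: (x − 48.635)² + (y − 19.877)² = 36.6659786926²
eq1−eq3, eq1−eq2 (x²,y² cancel):
  142.744·x + 71.620·y = 3483.367058
  135.826·x + 94.212·y = 3003.743454
det = 142.744·94.212 − 71.620·135.826 = 3720.339608
x = (3483.367058·94.212 − 71.620·3003.743454) / 3720.339608 = 30.386170
y = (142.744·3003.743454 − 3483.367058·135.826) / 3720.339608 = -11.925110
|P − Q| = √((30.386170 − -33.824)² + (-11.925110 − -25.201)²) = 65.568248

65.568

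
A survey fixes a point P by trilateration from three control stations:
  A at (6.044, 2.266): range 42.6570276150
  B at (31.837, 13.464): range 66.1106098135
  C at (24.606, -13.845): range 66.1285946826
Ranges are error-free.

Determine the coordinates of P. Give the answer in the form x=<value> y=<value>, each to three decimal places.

x=-34.209 y=16.384

eq1: (x − 6.044)² + (y − 2.266)² = 42.6570276150²
eq2: (x − 31.837)² + (y − 13.464)² = 66.1106098135²
eq3: (x − 24.606)² + (y + 13.845)² = 66.1285946826²
eq3−eq1, eq3−eq2 (x²,y² cancel):
  -37.124·x + 32.222·y = 1797.894461
  14.462·x + 54.618·y = 400.112909
det = -37.124·54.618 − 32.222·14.462 = -2493.633196
x = (1797.894461·54.618 − 32.222·400.112909) / -2493.633196 = -34.209106
y = (-37.124·400.112909 − 1797.894461·14.462) / -2493.633196 = 16.383701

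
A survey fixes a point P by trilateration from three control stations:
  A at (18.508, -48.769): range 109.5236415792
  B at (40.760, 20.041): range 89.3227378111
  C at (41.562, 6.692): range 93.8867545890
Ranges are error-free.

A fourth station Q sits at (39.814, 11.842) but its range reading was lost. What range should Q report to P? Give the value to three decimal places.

90.551

eq1: (x − 18.508)² + (y + 48.769)² = 109.5236415792²
eq2: (x − 40.760)² + (y − 20.041)² = 89.3227378111²
eq3: (x − 41.562)² + (y − 6.692)² = 93.8867545890²
eq1−eq3, eq1−eq2 (x²,y² cancel):
  46.108·x + 110.922·y = 2231.926661
  44.504·x + 137.620·y = 3358.934431
det = 46.108·137.620 − 110.922·44.504 = 1408.910272
x = (2231.926661·137.620 − 110.922·3358.934431) / 1408.910272 = -46.434453
y = (46.108·3358.934431 − 2231.926661·44.504) / 1408.910272 = 39.423436
|P − Q| = √((-46.434453 − 39.814)² + (39.423436 − 11.842)²) = 90.551263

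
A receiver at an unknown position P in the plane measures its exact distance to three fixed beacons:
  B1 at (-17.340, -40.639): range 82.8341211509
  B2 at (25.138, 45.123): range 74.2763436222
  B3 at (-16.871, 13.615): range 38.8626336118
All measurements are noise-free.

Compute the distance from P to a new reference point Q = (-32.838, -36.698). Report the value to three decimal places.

eq1: (x + 17.340)² + (y + 40.639)² = 82.8341211509²
eq2: (x − 25.138)² + (y − 45.123)² = 74.2763436222²
eq3: (x + 16.871)² + (y − 13.615)² = 38.8626336118²
eq2−eq1, eq2−eq3 (x²,y² cancel):
  -84.956·x − 171.524·y = -2060.316657
  -84.018·x − 63.016·y = 1808.665624
det = -84.956·-63.016 − -171.524·-84.018 = -9057.516136
x = (-2060.316657·-63.016 − -171.524·1808.665624) / -9057.516136 = -48.585337
y = (-84.956·1808.665624 − -2060.316657·-84.018) / -9057.516136 = 36.076191
|P − Q| = √((-48.585337 − -32.838)² + (36.076191 − -36.698)²) = 74.458455

74.458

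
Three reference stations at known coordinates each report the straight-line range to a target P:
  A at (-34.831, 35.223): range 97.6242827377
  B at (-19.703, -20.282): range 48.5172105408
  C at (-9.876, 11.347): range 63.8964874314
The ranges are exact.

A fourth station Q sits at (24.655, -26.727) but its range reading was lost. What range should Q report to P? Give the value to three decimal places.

16.871

eq1: (x + 34.831)² + (y − 35.223)² = 97.6242827377²
eq2: (x + 19.703)² + (y + 20.282)² = 48.5172105408²
eq3: (x + 9.876)² + (y − 11.347)² = 63.8964874314²
eq2−eq1, eq2−eq3 (x²,y² cancel):
  -30.256·x + 111.010·y = -5522.290304
  19.654·x + 63.258·y = -2302.119335
det = -30.256·63.258 − 111.010·19.654 = -4095.724588
x = (-5522.290304·63.258 − 111.010·-2302.119335) / -4095.724588 = 22.894794
y = (-30.256·-2302.119335 − -5522.290304·19.654) / -4095.724588 = -43.505859
|P − Q| = √((22.894794 − 24.655)² + (-43.505859 − -26.727)²) = 16.870935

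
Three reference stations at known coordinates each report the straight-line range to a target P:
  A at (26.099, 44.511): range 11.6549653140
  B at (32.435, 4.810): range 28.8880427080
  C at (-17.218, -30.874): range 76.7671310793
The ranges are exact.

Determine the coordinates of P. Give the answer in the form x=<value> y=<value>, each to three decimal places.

eq1: (x − 26.099)² + (y − 44.511)² = 11.6549653140²
eq2: (x − 32.435)² + (y − 4.810)² = 28.8880427080²
eq3: (x + 17.218)² + (y + 30.874)² = 76.7671310793²
eq3−eq1, eq3−eq2 (x²,y² cancel):
  86.634·x + 150.770·y = 7170.077720
  99.306·x + 71.368·y = 4884.175328
det = 86.634·71.368 − 150.770·99.306 = -8789.470308
x = (7170.077720·71.368 − 150.770·4884.175328) / -8789.470308 = 25.561609
y = (86.634·4884.175328 − 7170.077720·99.306) / -8789.470308 = 32.868430

x=25.562 y=32.868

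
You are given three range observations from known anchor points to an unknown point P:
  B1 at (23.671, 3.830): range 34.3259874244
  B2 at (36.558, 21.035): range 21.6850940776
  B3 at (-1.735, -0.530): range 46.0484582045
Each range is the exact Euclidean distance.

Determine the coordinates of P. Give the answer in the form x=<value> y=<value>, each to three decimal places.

x=23.246 y=38.153

eq1: (x − 23.671)² + (y − 3.830)² = 34.3259874244²
eq2: (x − 36.558)² + (y − 21.035)² = 21.6850940776²
eq3: (x + 1.735)² + (y + 0.530)² = 46.0484582045²
eq1−eq2, eq1−eq3 (x²,y² cancel):
  25.774·x + 34.410·y = 1912.003556
  -50.812·x − 8.720·y = -1513.881106
det = 25.774·-8.720 − 34.410·-50.812 = 1523.691640
x = (1912.003556·-8.720 − 34.410·-1513.881106) / 1523.691640 = 23.246159
y = (25.774·-1513.881106 − 1912.003556·-50.812) / 1523.691640 = 38.153358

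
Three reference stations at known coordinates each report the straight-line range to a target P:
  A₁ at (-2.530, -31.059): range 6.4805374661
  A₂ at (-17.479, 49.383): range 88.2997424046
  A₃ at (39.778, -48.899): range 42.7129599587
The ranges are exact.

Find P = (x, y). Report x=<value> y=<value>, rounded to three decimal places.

x=-1.368 y=-37.434

eq1: (x + 2.530)² + (y + 31.059)² = 6.4805374661²
eq2: (x + 17.479)² + (y − 49.383)² = 88.2997424046²
eq3: (x − 39.778)² + (y + 48.899)² = 42.7129599587²
eq1−eq3, eq1−eq2 (x²,y² cancel):
  84.616·x − 35.680·y = 1219.939521
  -29.898·x + 160.884·y = -5981.713394
det = 84.616·160.884 − -35.680·-29.898 = 12546.599904
x = (1219.939521·160.884 − -35.680·-5981.713394) / 12546.599904 = -1.367604
y = (84.616·-5981.713394 − 1219.939521·-29.898) / 12546.599904 = -37.434437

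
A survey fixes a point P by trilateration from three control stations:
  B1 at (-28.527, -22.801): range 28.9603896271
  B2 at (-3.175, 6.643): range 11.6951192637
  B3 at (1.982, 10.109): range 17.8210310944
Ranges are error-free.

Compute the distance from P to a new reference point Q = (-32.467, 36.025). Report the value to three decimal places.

eq1: (x + 28.527)² + (y + 22.801)² = 28.9603896271²
eq2: (x + 3.175)² + (y − 6.643)² = 11.6951192637²
eq3: (x − 1.982)² + (y − 10.109)² = 17.8210310944²
eq1−eq3, eq1−eq2 (x²,y² cancel):
  61.018·x + 65.820·y = -706.440107
  50.704·x + 58.888·y = -577.536903
det = 61.018·58.888 − 65.820·50.704 = 255.890704
x = (-706.440107·58.888 − 65.820·-577.536903) / 255.890704 = -14.019134
y = (61.018·-577.536903 − -706.440107·50.704) / 255.890704 = 2.263437
|P − Q| = √((-14.019134 − -32.467)² + (2.263437 − 36.025)²) = 38.472937

38.473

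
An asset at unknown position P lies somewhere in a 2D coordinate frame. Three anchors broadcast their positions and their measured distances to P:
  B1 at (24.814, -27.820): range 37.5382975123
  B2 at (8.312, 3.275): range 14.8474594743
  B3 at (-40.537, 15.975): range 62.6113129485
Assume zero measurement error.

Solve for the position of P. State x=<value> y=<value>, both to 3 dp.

x=21.748 y=9.593

eq1: (x − 24.814)² + (y + 27.820)² = 37.5382975123²
eq2: (x − 8.312)² + (y − 3.275)² = 14.8474594743²
eq3: (x + 40.537)² + (y − 15.975)² = 62.6113129485²
eq1−eq2, eq1−eq3 (x²,y² cancel):
  -33.004·x + 62.190·y = -121.195300
  -130.702·x + 87.590·y = -2002.290731
det = -33.004·87.590 − 62.190·-130.702 = 5237.537020
x = (-121.195300·87.590 − 62.190·-2002.290731) / 5237.537020 = 21.748193
y = (-33.004·-2002.290731 − -121.195300·-130.702) / 5237.537020 = 9.592894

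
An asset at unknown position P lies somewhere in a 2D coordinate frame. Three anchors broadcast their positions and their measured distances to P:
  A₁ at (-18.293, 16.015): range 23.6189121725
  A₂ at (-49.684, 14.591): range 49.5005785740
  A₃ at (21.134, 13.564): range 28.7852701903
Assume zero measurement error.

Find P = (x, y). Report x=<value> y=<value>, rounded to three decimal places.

x=-3.059 y=-2.034

eq1: (x + 18.293)² + (y − 16.015)² = 23.6189121725²
eq2: (x + 49.684)² + (y − 14.591)² = 49.5005785740²
eq3: (x − 21.134)² + (y − 13.564)² = 28.7852701903²
eq3−eq2, eq3−eq1 (x²,y² cancel):
  -141.636·x + 2.054·y = 429.053586
  -78.854·x + 4.902·y = 231.224790
det = -141.636·4.902 − 2.054·-78.854 = -532.333556
x = (429.053586·4.902 − 2.054·231.224790) / -532.333556 = -3.058768
y = (-141.636·231.224790 − 429.053586·-78.854) / -532.333556 = -2.034133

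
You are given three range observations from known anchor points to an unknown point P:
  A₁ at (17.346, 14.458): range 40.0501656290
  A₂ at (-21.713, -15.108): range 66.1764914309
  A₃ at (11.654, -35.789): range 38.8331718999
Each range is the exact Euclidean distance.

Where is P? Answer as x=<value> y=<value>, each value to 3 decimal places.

eq1: (x − 17.346)² + (y − 14.458)² = 40.0501656290²
eq2: (x + 21.713)² + (y + 15.108)² = 66.1764914309²
eq3: (x − 11.654)² + (y + 35.789)² = 38.8331718999²
eq3−eq1, eq3−eq2 (x²,y² cancel):
  11.384·x + 100.494·y = -1002.751284
  -66.734·x + 41.362·y = -3588.274982
det = 11.384·41.362 − 100.494·-66.734 = 7177.231604
x = (-1002.751284·41.362 − 100.494·-3588.274982) / 7177.231604 = 44.463426
y = (11.384·-3588.274982 − -1002.751284·-66.734) / 7177.231604 = -15.015055

x=44.463 y=-15.015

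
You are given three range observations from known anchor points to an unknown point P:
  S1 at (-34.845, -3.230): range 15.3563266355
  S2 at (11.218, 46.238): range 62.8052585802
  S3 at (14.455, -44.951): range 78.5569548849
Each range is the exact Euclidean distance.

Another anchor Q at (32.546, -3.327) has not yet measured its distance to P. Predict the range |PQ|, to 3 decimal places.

eq1: (x + 34.845)² + (y + 3.230)² = 15.3563266355²
eq2: (x − 11.218)² + (y − 46.238)² = 62.8052585802²
eq3: (x − 14.455)² + (y + 44.951)² = 78.5569548849²
eq1−eq3, eq1−eq2 (x²,y² cancel):
  98.600·x − 83.442·y = -4930.445892
  92.126·x + 98.936·y = -2669.494495
det = 98.600·98.936 − -83.442·92.126 = 17442.267292
x = (-4930.445892·98.936 − -83.442·-2669.494495) / 17442.267292 = -40.737052
y = (98.600·-2669.494495 − -4930.445892·92.126) / 17442.267292 = 10.950990
|P − Q| = √((-40.737052 − 32.546)² + (10.950990 − -3.327)²) = 74.661012

74.661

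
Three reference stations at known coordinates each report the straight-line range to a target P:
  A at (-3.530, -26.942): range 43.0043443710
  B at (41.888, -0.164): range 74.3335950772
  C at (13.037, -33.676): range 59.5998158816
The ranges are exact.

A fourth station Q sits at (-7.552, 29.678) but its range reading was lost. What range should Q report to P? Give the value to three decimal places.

34.883

eq1: (x + 3.530)² + (y + 26.942)² = 43.0043443710²
eq2: (x − 41.888)² + (y + 0.164)² = 74.3335950772²
eq3: (x − 13.037)² + (y + 33.676)² = 59.5998158816²
eq2−eq3, eq2−eq1 (x²,y² cancel):
  -57.702·x − 67.024·y = 1522.750209
  -90.836·x − 53.556·y = 2659.810546
det = -57.702·-53.556 − -67.024·-90.836 = -2997.903752
x = (1522.750209·-53.556 − -67.024·2659.810546) / -2997.903752 = -32.262120
y = (-57.702·2659.810546 − 1522.750209·-90.836) / -2997.903752 = 5.055483
|P − Q| = √((-32.262120 − -7.552)² + (5.055483 − 29.678)²) = 34.883498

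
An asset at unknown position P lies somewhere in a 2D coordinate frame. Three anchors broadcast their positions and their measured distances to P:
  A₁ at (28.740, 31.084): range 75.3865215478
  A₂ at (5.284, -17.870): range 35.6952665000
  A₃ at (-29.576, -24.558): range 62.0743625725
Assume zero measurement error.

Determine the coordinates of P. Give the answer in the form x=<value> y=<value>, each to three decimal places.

x=29.275 y=-44.301

eq1: (x − 28.740)² + (y − 31.084)² = 75.3865215478²
eq2: (x − 5.284)² + (y + 17.870)² = 35.6952665000²
eq3: (x + 29.576)² + (y + 24.558)² = 62.0743625725²
eq1−eq2, eq1−eq3 (x²,y² cancel):
  -46.912·x − 97.908·y = 2964.030481
  -116.632·x − 111.284·y = 1515.533626
det = -46.912·-111.284 − -97.908·-116.632 = -6198.650848
x = (2964.030481·-111.284 − -97.908·1515.533626) / -6198.650848 = 29.275129
y = (-46.912·1515.533626 − 2964.030481·-116.632) / -6198.650848 = -44.300622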